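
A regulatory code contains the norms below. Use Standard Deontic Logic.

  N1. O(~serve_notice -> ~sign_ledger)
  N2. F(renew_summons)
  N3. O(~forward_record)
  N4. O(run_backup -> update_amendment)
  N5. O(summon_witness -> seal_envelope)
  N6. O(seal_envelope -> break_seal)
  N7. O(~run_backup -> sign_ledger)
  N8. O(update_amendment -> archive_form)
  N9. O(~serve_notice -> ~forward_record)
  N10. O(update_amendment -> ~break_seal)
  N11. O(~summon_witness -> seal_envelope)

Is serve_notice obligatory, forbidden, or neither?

Obligatory

Premises 11 and 5 are O(~summon_witness -> seal_envelope) and O(summon_witness -> seal_envelope); every ideal world satisfies ~summon_witness or summon_witness, so in either case seal_envelope holds — hence O(seal_envelope).
From O(seal_envelope) and premise 6, O(seal_envelope -> break_seal), we obtain O(break_seal).
Premise 10 is O(update_amendment -> ~break_seal); contrapositively O(break_seal -> ~update_amendment). Since O(break_seal) holds, K gives O(~update_amendment).
Premise 4 is O(run_backup -> update_amendment); contrapositively O(~update_amendment -> ~run_backup). Since O(~update_amendment) holds, K gives O(~run_backup).
Premise 7 is O(~run_backup -> sign_ledger); since O(~run_backup), deontic closure gives O(sign_ledger).
The contrapositive of premise 1 (O(~serve_notice -> ~sign_ledger)) is O(sign_ledger -> serve_notice), and O(sign_ledger) is already established, so O(serve_notice).
Premises 2, 3, 8, 9 do not contribute to this derivation.
Hence serve_notice is obligatory.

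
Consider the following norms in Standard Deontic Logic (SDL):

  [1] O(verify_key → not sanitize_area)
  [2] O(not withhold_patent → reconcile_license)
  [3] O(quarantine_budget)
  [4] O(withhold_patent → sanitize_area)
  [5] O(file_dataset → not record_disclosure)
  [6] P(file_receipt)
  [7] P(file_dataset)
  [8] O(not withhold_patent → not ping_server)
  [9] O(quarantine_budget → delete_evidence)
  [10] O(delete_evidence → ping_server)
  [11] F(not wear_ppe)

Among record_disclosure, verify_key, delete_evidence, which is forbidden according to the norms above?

verify_key

Premise 3 states O(quarantine_budget) outright.
Premise 9 is O(quarantine_budget → delete_evidence); since O(quarantine_budget), deontic closure gives O(delete_evidence).
Premise 10 is O(delete_evidence → ping_server); since O(delete_evidence), deontic closure gives O(ping_server).
Premise 8 is O(not withhold_patent → not ping_server); contrapositively O(ping_server → withhold_patent). Since O(ping_server) holds, K gives O(withhold_patent).
Applying K to premise 4 (O(withhold_patent → sanitize_area)) and O(withhold_patent) yields O(sanitize_area).
Premise 1, O(verify_key → not sanitize_area), contraposes to O(sanitize_area → not verify_key); with O(sanitize_area) we get O(not verify_key).
So O(not verify_key) holds, i.e. verify_key is forbidden. None of the other listed options is forbidden under the premises.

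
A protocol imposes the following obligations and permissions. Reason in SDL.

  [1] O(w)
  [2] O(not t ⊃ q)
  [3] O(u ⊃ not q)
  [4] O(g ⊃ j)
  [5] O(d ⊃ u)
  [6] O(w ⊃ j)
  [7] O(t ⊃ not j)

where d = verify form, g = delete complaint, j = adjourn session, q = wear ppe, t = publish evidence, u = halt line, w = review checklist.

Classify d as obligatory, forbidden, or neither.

Forbidden

Premise 1 gives O(w).
Applying K to premise 6 (O(w ⊃ j)) and O(w) yields O(j).
Premise 7 is O(t ⊃ not j); contrapositively O(j ⊃ not t). Since O(j) holds, K gives O(not t).
Premise 2 is O(not t ⊃ q); since O(not t), deontic closure gives O(q).
Premise 3, O(u ⊃ not q), contraposes to O(q ⊃ not u); with O(q) we get O(not u).
Premise 5 is O(d ⊃ u); contrapositively O(not u ⊃ not d). Since O(not u) holds, K gives O(not d).
Premise 4 does not contribute to this derivation.
Thus O(not d), which is F(d): d is forbidden.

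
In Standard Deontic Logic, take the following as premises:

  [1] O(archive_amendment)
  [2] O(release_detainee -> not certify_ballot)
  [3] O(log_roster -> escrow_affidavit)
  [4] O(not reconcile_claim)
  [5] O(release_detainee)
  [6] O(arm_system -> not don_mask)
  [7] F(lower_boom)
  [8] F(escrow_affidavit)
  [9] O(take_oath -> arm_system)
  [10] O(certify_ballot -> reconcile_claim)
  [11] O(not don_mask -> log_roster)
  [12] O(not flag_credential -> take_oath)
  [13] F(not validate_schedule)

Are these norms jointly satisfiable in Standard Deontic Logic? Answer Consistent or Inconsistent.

Consistent

Premise 10 is O(certify_ballot -> reconcile_claim), but O(certify_ballot) is not derivable from the premises, so it does not yield O(reconcile_claim).
So O(reconcile_claim) is not derivable, and the apparent clash with O(not reconcile_claim) does not arise.
A world satisfying every obligation exists (e.g. archive_amendment=true, arm_system=false, certify_ballot=false, don_mask=true, escrow_affidavit=false, flag_credential=true, log_roster=false, lower_boom=false, reconcile_claim=false, release_detainee=true, take_oath=false, validate_schedule=true); no atom is both obligatory and forbidden, so the set is consistent.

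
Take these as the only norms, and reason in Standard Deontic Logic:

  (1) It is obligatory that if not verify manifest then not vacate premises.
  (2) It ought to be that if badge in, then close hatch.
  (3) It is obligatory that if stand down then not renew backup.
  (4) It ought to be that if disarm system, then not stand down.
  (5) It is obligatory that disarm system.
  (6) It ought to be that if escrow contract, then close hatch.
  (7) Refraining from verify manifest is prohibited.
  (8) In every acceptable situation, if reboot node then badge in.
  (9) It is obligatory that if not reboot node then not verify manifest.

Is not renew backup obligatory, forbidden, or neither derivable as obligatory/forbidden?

Premise 3 is O(stand_down → ¬renew_backup), but O(stand_down) is not derivable from the premises, so it does not yield O(¬renew_backup).
No premise or chain of K-axiom applications forces O(¬renew_backup), and none forces O(renew_backup). So ¬renew_backup is neither obligatory nor forbidden under these norms.

Neither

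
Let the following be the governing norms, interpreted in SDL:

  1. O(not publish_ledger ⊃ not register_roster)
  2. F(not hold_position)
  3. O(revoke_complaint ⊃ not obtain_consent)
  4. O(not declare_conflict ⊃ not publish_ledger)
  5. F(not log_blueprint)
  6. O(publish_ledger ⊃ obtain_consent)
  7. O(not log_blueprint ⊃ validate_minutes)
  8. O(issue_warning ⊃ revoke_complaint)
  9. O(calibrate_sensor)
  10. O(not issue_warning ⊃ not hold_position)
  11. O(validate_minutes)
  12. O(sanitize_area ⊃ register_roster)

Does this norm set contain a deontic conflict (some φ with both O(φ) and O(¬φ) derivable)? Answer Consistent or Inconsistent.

Consistent

Premise 7 is O(not log_blueprint ⊃ validate_minutes); even if O(validate_minutes) held, inferring O(not log_blueprint) would be affirming the consequent — invalid.
So O(not log_blueprint) is not derivable, and the apparent clash with O(log_blueprint) does not arise.
A world satisfying every obligation exists (e.g. calibrate_sensor=true, declare_conflict=false, hold_position=true, issue_warning=true, log_blueprint=true, obtain_consent=false, publish_ledger=false, register_roster=false, revoke_complaint=true, sanitize_area=false, validate_minutes=true); no atom is both obligatory and forbidden, so the set is consistent.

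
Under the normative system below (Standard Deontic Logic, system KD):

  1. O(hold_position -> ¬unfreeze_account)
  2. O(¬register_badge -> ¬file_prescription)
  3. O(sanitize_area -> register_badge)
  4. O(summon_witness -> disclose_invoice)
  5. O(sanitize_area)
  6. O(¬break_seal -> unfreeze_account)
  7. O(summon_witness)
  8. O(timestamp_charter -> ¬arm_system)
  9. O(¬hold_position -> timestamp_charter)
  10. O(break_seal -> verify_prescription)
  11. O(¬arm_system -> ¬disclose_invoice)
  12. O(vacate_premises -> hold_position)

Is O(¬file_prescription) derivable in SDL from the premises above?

Premise 2 is O(¬register_badge -> ¬file_prescription), but O(¬register_badge) is not derivable from the premises, so it does not yield O(¬file_prescription).
No other premise forces O(¬file_prescription). An ideal world satisfying every premise can still have ¬file_prescription false, so O(¬file_prescription) is not derivable.

No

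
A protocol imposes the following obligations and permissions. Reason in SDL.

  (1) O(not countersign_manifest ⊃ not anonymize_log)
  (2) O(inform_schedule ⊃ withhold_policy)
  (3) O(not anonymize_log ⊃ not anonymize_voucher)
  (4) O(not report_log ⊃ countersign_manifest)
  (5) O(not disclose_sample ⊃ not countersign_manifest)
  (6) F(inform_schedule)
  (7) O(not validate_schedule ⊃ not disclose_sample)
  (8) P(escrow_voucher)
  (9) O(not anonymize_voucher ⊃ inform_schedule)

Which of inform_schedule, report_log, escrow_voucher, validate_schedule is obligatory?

validate_schedule

Premise 6 is F(inform_schedule), i.e. O(not inform_schedule).
The contrapositive of premise 9 (O(not anonymize_voucher ⊃ inform_schedule)) is O(not inform_schedule ⊃ anonymize_voucher), and O(not inform_schedule) is already established, so O(anonymize_voucher).
Premise 3 is O(not anonymize_log ⊃ not anonymize_voucher); contrapositively O(anonymize_voucher ⊃ anonymize_log). Since O(anonymize_voucher) holds, K gives O(anonymize_log).
Premise 1 is O(not countersign_manifest ⊃ not anonymize_log); contrapositively O(anonymize_log ⊃ countersign_manifest). Since O(anonymize_log) holds, K gives O(countersign_manifest).
Premise 5 is O(not disclose_sample ⊃ not countersign_manifest); contrapositively O(countersign_manifest ⊃ disclose_sample). Since O(countersign_manifest) holds, K gives O(disclose_sample).
Premise 7 is O(not validate_schedule ⊃ not disclose_sample); contrapositively O(disclose_sample ⊃ validate_schedule). Since O(disclose_sample) holds, K gives O(validate_schedule).
So O(validate_schedule) holds — validate_schedule is obligatory. None of the other listed options is made obligatory by any chain of premises.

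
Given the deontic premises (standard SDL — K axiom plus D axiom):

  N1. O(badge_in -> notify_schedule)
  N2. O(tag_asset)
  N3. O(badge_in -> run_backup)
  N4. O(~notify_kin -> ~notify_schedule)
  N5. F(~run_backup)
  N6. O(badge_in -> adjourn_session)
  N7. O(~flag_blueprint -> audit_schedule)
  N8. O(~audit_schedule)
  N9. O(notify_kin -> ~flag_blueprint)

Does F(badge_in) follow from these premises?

Yes

Premise 8 gives O(~audit_schedule).
The contrapositive of premise 7 (O(~flag_blueprint -> audit_schedule)) is O(~audit_schedule -> flag_blueprint), and O(~audit_schedule) is already established, so O(flag_blueprint).
Premise 9 is O(notify_kin -> ~flag_blueprint); contrapositively O(flag_blueprint -> ~notify_kin). Since O(flag_blueprint) holds, K gives O(~notify_kin).
With premise 4, O(~notify_kin -> ~notify_schedule), the K-axiom yields O(~notify_schedule).
Premise 1 is O(badge_in -> notify_schedule); contrapositively O(~notify_schedule -> ~badge_in). Since O(~notify_schedule) holds, K gives O(~badge_in).
Premises 2, 3, 5, 6 do not contribute to this derivation.
So O(~badge_in) holds, i.e. F(badge_in). The claim follows.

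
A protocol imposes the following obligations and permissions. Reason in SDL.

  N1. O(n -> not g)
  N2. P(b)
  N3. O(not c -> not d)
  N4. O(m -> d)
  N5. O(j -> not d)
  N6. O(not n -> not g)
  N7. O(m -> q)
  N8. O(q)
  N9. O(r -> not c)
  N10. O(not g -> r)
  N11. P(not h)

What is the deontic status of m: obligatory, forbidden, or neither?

Forbidden

By case analysis on not n: premise 6 gives O(not n -> not g) and premise 1 gives O(n -> not g), so O(not g) either way.
With premise 10, O(not g -> r), the K-axiom yields O(r).
Applying K to premise 9 (O(r -> not c)) and O(r) yields O(not c).
Premise 3 is O(not c -> not d); since O(not c), deontic closure gives O(not d).
The contrapositive of premise 4 (O(m -> d)) is O(not d -> not m), and O(not d) is already established, so O(not m).
Premises 2, 5, 7, 8, 11 do not contribute to this derivation.
Thus O(not m), which is F(m): m is forbidden.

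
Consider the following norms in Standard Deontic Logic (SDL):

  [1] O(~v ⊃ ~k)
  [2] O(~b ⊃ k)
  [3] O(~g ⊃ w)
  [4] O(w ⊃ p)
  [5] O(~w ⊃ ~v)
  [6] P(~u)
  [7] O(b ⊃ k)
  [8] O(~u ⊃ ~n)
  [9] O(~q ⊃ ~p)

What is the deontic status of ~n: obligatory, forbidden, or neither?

Premise 8 is O(~u ⊃ ~n), but O(~u) is not derivable from the premises (the permission P(~u) asserts only ~O(u), not O(~u)), so it does not yield O(~n).
No premise or chain of K-axiom applications forces O(~n), and none forces O(n). So ~n is neither obligatory nor forbidden under these norms.

Neither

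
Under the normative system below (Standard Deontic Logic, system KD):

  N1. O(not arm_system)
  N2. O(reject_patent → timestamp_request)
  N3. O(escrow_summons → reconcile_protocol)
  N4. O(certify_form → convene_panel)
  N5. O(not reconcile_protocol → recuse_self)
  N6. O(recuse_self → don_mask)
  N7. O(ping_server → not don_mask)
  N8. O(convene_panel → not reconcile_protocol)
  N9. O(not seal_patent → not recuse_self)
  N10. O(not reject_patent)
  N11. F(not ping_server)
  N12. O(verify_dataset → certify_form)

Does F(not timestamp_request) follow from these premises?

Premise 2 is O(reject_patent → timestamp_request), but O(reject_patent) is not derivable from the premises, so it does not yield O(timestamp_request).
No other premise forces O(timestamp_request). An ideal world satisfying every premise can still have not timestamp_request true, so F(not timestamp_request) is not derivable.

No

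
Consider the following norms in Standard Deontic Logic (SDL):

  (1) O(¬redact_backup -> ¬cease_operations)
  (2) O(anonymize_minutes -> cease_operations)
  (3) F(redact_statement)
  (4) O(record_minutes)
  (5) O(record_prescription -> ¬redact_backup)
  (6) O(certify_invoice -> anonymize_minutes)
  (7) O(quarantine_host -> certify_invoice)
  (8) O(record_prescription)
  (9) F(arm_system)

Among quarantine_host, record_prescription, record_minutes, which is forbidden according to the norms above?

From premise 8 we have O(record_prescription).
Applying K to premise 5 (O(record_prescription -> ¬redact_backup)) and O(record_prescription) yields O(¬redact_backup).
With premise 1, O(¬redact_backup -> ¬cease_operations), the K-axiom yields O(¬cease_operations).
The contrapositive of premise 2 (O(anonymize_minutes -> cease_operations)) is O(¬cease_operations -> ¬anonymize_minutes), and O(¬cease_operations) is already established, so O(¬anonymize_minutes).
Premise 6 is O(certify_invoice -> anonymize_minutes); contrapositively O(¬anonymize_minutes -> ¬certify_invoice). Since O(¬anonymize_minutes) holds, K gives O(¬certify_invoice).
Premise 7 is O(quarantine_host -> certify_invoice); contrapositively O(¬certify_invoice -> ¬quarantine_host). Since O(¬certify_invoice) holds, K gives O(¬quarantine_host).
So O(¬quarantine_host) holds, i.e. quarantine_host is forbidden. None of the other listed options is forbidden under the premises.

quarantine_host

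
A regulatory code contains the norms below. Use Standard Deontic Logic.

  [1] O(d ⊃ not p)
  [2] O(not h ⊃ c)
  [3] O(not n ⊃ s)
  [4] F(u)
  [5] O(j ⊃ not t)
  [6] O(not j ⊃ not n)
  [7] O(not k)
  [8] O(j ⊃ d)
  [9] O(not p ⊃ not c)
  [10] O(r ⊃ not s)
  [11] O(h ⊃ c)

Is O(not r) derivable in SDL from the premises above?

By case analysis on not h: premise 2 gives O(not h ⊃ c) and premise 11 gives O(h ⊃ c), so O(c) either way.
Premise 9 is O(not p ⊃ not c); contrapositively O(c ⊃ p). Since O(c) holds, K gives O(p).
The contrapositive of premise 1 (O(d ⊃ not p)) is O(p ⊃ not d), and O(p) is already established, so O(not d).
Premise 8 is O(j ⊃ d); contrapositively O(not d ⊃ not j). Since O(not d) holds, K gives O(not j).
Premise 6 is O(not j ⊃ not n); since O(not j), deontic closure gives O(not n).
Premise 3 is O(not n ⊃ s); since O(not n), deontic closure gives O(s).
Premise 10 is O(r ⊃ not s); contrapositively O(s ⊃ not r). Since O(s) holds, K gives O(not r).
Premises 4, 5, 7 do not contribute to this derivation.
So O(not r) follows.

Yes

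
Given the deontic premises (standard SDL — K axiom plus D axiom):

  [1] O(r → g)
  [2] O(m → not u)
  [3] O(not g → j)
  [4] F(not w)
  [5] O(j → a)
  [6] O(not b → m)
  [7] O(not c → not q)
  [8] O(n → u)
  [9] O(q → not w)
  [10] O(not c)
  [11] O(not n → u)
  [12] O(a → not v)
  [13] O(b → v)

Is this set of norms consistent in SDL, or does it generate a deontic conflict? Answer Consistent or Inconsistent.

Consistent

Premise 9 is O(q → not w), but O(q) is not derivable from the premises, so it does not yield O(not w).
So O(not w) is not derivable, and the apparent clash with O(w) does not arise.
A world satisfying every obligation exists (e.g. a=false, b=true, c=false, g=true, j=false, m=false, n=false, q=false, r=false, u=true, v=true, w=true); no atom is both obligatory and forbidden, so the set is consistent.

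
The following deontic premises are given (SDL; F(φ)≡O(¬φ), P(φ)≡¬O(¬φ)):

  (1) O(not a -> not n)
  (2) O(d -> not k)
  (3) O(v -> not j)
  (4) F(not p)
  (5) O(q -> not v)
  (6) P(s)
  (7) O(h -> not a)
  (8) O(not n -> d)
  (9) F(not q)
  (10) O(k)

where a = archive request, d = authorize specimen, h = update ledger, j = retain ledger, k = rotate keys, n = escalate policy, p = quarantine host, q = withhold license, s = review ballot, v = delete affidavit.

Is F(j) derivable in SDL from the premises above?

No

Premise 3 is O(v -> not j), but O(v) is not derivable from the premises, so it does not yield O(not j).
No other premise forces O(not j). An ideal world satisfying every premise can still have j true, so F(j) is not derivable.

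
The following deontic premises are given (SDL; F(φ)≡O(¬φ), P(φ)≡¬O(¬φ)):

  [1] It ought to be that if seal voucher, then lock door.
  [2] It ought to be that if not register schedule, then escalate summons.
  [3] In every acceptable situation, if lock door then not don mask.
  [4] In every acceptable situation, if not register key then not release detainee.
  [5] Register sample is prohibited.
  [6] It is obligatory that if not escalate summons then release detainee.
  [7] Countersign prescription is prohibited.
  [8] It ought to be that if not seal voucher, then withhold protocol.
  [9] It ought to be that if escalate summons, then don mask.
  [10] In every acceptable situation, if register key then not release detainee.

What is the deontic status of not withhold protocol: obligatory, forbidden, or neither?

Premises 10 and 4 are O(register_key → ¬release_detainee) and O(¬register_key → ¬release_detainee); every ideal world satisfies register_key or ¬register_key, so in either case ¬release_detainee holds — hence O(¬release_detainee).
Premise 6 is O(¬escalate_summons → release_detainee); contrapositively O(¬release_detainee → escalate_summons). Since O(¬release_detainee) holds, K gives O(escalate_summons).
With premise 9, O(escalate_summons → don_mask), the K-axiom yields O(don_mask).
Premise 3, O(lock_door → ¬don_mask), contraposes to O(don_mask → ¬lock_door); with O(don_mask) we get O(¬lock_door).
Premise 1, O(seal_voucher → lock_door), contraposes to O(¬lock_door → ¬seal_voucher); with O(¬lock_door) we get O(¬seal_voucher).
With premise 8, O(¬seal_voucher → withhold_protocol), the K-axiom yields O(withhold_protocol).
Premises 2, 5, 7 do not contribute to this derivation.
Thus O(withhold_protocol), which is F(¬withhold_protocol): ¬withhold_protocol is forbidden.

Forbidden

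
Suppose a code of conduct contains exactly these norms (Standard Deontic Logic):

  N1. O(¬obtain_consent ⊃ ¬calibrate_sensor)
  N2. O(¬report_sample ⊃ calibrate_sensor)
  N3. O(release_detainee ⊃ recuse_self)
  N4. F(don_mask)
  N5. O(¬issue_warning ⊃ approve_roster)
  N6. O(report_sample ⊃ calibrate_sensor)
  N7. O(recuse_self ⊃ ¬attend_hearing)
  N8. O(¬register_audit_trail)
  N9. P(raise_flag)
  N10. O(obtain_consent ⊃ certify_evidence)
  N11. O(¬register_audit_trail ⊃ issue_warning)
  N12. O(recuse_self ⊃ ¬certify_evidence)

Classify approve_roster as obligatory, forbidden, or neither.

Premise 5 is O(¬issue_warning ⊃ approve_roster), but O(¬issue_warning) is not derivable from the premises, so it does not yield O(approve_roster).
No premise or chain of K-axiom applications forces O(approve_roster), and none forces O(¬approve_roster). So approve_roster is neither obligatory nor forbidden under these norms.

Neither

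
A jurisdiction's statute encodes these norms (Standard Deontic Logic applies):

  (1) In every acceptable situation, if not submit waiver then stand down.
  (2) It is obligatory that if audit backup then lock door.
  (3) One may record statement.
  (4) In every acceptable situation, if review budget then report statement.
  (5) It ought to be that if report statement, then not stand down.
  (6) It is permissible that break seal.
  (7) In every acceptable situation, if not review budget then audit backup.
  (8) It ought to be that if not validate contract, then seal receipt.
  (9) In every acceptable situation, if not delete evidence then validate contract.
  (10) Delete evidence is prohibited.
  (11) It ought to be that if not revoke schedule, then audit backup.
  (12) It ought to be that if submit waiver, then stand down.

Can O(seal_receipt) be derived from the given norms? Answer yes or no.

Premise 8 is O(¬validate_contract → seal_receipt), but O(¬validate_contract) is not derivable from the premises, so it does not yield O(seal_receipt).
No other premise forces O(seal_receipt). An ideal world satisfying every premise can still have seal_receipt false, so O(seal_receipt) is not derivable.

No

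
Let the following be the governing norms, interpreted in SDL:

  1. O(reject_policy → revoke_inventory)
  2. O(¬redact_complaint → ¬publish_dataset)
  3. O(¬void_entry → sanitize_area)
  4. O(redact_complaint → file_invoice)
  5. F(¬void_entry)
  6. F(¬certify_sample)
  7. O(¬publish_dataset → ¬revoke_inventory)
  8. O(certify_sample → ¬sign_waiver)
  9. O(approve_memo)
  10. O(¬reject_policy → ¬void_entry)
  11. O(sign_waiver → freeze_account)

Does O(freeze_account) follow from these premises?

Premise 11 is O(sign_waiver → freeze_account), but O(sign_waiver) is not derivable from the premises, so it does not yield O(freeze_account).
No other premise forces O(freeze_account). An ideal world satisfying every premise can still have freeze_account false, so O(freeze_account) is not derivable.

No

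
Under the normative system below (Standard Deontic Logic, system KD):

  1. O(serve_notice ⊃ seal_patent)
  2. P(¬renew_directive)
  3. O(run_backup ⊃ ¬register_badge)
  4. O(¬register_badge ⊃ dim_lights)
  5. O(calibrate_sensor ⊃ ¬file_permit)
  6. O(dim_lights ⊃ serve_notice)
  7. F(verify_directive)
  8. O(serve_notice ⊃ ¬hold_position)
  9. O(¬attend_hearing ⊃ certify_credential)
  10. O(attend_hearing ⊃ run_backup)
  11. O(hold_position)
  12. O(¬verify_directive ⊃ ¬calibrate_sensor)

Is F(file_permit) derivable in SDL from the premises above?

Premise 5 is O(calibrate_sensor ⊃ ¬file_permit), but O(calibrate_sensor) is not derivable from the premises, so it does not yield O(¬file_permit).
No other premise forces O(¬file_permit). An ideal world satisfying every premise can still have file_permit true, so F(file_permit) is not derivable.

No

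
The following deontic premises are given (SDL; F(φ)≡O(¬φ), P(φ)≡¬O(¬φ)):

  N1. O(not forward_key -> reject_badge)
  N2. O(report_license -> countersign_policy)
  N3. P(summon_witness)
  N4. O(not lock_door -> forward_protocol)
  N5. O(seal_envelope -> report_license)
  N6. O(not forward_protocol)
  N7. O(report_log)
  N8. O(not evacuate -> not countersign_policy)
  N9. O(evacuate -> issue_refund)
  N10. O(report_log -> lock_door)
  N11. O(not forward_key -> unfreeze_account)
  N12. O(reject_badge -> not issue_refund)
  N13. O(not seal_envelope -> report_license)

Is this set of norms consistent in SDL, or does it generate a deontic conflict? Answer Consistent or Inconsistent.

Premise 4 is O(not lock_door -> forward_protocol), but O(not lock_door) is not derivable from the premises, so it does not yield O(forward_protocol).
So O(forward_protocol) is not derivable, and the apparent clash with O(not forward_protocol) does not arise.
A world satisfying every obligation exists (e.g. countersign_policy=true, evacuate=true, forward_key=true, forward_protocol=false, issue_refund=true, lock_door=true, reject_badge=false, report_license=true, report_log=true, seal_envelope=false, summon_witness=false, unfreeze_account=false); no atom is both obligatory and forbidden, so the set is consistent.

Consistent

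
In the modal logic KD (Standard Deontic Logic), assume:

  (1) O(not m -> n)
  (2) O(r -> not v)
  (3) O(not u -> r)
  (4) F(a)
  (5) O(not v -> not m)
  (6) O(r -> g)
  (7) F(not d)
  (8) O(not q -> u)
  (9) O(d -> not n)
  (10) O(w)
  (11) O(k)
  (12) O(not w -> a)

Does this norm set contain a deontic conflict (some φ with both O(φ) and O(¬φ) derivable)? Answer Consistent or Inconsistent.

Premise 12 is O(not w -> a), but O(not w) is not derivable from the premises, so it does not yield O(a).
So O(a) is not derivable, and the apparent clash with O(not a) does not arise.
A world satisfying every obligation exists (e.g. a=false, d=true, g=false, k=true, m=true, n=false, q=false, r=false, u=true, v=true, w=true); no atom is both obligatory and forbidden, so the set is consistent.

Consistent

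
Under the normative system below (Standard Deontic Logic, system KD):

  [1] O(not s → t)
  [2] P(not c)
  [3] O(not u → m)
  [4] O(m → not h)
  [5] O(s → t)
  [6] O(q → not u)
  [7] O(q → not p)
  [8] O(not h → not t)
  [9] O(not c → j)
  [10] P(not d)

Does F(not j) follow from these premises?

Premise 9 is O(not c → j), but O(not c) is not derivable from the premises (the permission P(not c) asserts only not O(c), not O(not c)), so it does not yield O(j).
No other premise forces O(j). An ideal world satisfying every premise can still have not j true, so F(not j) is not derivable.

No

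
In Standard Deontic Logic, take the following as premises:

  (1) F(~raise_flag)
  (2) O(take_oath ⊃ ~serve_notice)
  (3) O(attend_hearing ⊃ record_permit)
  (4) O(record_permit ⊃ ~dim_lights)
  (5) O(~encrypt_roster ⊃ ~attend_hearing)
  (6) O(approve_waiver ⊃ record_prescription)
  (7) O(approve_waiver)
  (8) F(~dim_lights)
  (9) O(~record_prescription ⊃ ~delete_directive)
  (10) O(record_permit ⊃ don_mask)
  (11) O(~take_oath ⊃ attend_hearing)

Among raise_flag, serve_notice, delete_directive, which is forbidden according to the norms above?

serve_notice

F(~dim_lights) at premise 8 means O(dim_lights).
The contrapositive of premise 4 (O(record_permit ⊃ ~dim_lights)) is O(dim_lights ⊃ ~record_permit), and O(dim_lights) is already established, so O(~record_permit).
The contrapositive of premise 3 (O(attend_hearing ⊃ record_permit)) is O(~record_permit ⊃ ~attend_hearing), and O(~record_permit) is already established, so O(~attend_hearing).
The contrapositive of premise 11 (O(~take_oath ⊃ attend_hearing)) is O(~attend_hearing ⊃ take_oath), and O(~attend_hearing) is already established, so O(take_oath).
With premise 2, O(take_oath ⊃ ~serve_notice), the K-axiom yields O(~serve_notice).
So O(~serve_notice) holds, i.e. serve_notice is forbidden. None of the other listed options is forbidden under the premises.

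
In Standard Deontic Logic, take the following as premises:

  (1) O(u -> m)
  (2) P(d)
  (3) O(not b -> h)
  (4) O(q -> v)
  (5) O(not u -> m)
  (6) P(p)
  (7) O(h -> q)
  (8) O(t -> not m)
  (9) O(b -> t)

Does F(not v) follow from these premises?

Premises 5 and 1 are O(not u -> m) and O(u -> m); every ideal world satisfies not u or u, so in either case m holds — hence O(m).
Premise 8 is O(t -> not m); contrapositively O(m -> not t). Since O(m) holds, K gives O(not t).
Premise 9 is O(b -> t); contrapositively O(not t -> not b). Since O(not t) holds, K gives O(not b).
Premise 3 is O(not b -> h); since O(not b), deontic closure gives O(h).
Applying K to premise 7 (O(h -> q)) and O(h) yields O(q).
Premise 4 is O(q -> v); since O(q), deontic closure gives O(v).
Premises 2, 6 do not contribute to this derivation.
So O(v) holds, i.e. F(not v). The claim follows.

Yes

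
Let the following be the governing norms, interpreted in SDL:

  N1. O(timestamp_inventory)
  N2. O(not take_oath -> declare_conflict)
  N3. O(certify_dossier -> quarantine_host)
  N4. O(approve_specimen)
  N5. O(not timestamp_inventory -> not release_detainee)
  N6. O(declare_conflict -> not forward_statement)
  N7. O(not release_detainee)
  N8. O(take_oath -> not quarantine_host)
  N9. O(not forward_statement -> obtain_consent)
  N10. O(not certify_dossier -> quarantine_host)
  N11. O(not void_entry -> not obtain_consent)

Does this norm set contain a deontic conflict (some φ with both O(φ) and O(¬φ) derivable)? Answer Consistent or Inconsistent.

Premise 5 is O(not timestamp_inventory -> not release_detainee); even if O(not release_detainee) held, inferring O(not timestamp_inventory) would be affirming the consequent — invalid.
So O(not timestamp_inventory) is not derivable, and the apparent clash with O(timestamp_inventory) does not arise.
A world satisfying every obligation exists (e.g. approve_specimen=true, certify_dossier=false, declare_conflict=true, forward_statement=false, obtain_consent=true, quarantine_host=true, release_detainee=false, take_oath=false, timestamp_inventory=true, void_entry=true); no atom is both obligatory and forbidden, so the set is consistent.

Consistent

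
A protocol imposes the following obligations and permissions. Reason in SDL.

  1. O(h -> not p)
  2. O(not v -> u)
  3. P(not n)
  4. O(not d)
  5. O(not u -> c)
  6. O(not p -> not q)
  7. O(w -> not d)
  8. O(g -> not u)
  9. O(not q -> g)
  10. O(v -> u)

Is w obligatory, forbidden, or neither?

Premise 7 is O(w -> not d); even if O(not d) held, inferring O(w) would be affirming the consequent — invalid.
No premise or chain of K-axiom applications forces O(w), and none forces O(not w). So w is neither obligatory nor forbidden under these norms.

Neither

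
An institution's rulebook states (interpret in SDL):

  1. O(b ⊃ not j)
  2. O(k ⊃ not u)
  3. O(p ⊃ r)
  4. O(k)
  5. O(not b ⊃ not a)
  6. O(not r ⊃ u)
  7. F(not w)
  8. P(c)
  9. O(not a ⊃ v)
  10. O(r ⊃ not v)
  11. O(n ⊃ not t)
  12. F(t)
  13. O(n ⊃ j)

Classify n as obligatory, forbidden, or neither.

Forbidden

Premise 4 gives O(k).
From O(k) and premise 2, O(k ⊃ not u), we obtain O(not u).
Premise 6, O(not r ⊃ u), contraposes to O(not u ⊃ r); with O(not u) we get O(r).
Applying K to premise 10 (O(r ⊃ not v)) and O(r) yields O(not v).
Premise 9, O(not a ⊃ v), contraposes to O(not v ⊃ a); with O(not v) we get O(a).
Premise 5, O(not b ⊃ not a), contraposes to O(a ⊃ b); with O(a) we get O(b).
Premise 1 is O(b ⊃ not j); since O(b), deontic closure gives O(not j).
The contrapositive of premise 13 (O(n ⊃ j)) is O(not j ⊃ not n), and O(not j) is already established, so O(not n).
Premises 3, 7, 8, 11, 12 do not contribute to this derivation.
Thus O(not n), which is F(n): n is forbidden.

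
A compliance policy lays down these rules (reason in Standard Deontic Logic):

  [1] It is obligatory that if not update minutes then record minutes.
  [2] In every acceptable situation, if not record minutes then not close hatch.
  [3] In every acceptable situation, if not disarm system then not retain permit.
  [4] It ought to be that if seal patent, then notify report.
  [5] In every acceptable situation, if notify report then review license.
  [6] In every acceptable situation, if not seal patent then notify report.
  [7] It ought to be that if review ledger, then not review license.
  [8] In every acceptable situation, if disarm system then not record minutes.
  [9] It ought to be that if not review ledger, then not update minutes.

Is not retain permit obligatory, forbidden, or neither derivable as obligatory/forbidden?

Premises 4 and 6 are O(seal_patent → notify_report) and O(¬seal_patent → notify_report); every ideal world satisfies seal_patent or ¬seal_patent, so in either case notify_report holds — hence O(notify_report).
From O(notify_report) and premise 5, O(notify_report → review_license), we obtain O(review_license).
The contrapositive of premise 7 (O(review_ledger → ¬review_license)) is O(review_license → ¬review_ledger), and O(review_license) is already established, so O(¬review_ledger).
From O(¬review_ledger) and premise 9, O(¬review_ledger → ¬update_minutes), we obtain O(¬update_minutes).
Applying K to premise 1 (O(¬update_minutes → record_minutes)) and O(¬update_minutes) yields O(record_minutes).
Premise 8 is O(disarm_system → ¬record_minutes); contrapositively O(record_minutes → ¬disarm_system). Since O(record_minutes) holds, K gives O(¬disarm_system).
With premise 3, O(¬disarm_system → ¬retain_permit), the K-axiom yields O(¬retain_permit).
Premise 2 does not contribute to this derivation.
Hence ¬retain_permit is obligatory.

Obligatory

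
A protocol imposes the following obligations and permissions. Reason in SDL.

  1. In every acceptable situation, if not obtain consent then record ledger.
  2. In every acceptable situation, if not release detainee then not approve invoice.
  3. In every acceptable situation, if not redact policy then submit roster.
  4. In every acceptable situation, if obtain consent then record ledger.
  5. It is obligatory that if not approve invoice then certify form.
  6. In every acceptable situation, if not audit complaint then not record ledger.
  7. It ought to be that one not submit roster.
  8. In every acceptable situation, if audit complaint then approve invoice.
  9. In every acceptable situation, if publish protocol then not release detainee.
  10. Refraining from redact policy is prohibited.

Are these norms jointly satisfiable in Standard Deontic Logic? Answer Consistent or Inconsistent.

Premise 3 is O(¬redact_policy → submit_roster), but O(¬redact_policy) is not derivable from the premises, so it does not yield O(submit_roster).
So O(submit_roster) is not derivable, and the apparent clash with O(¬submit_roster) does not arise.
A world satisfying every obligation exists (e.g. approve_invoice=true, audit_complaint=true, certify_form=false, obtain_consent=false, publish_protocol=false, record_ledger=true, redact_policy=true, release_detainee=true, submit_roster=false); no atom is both obligatory and forbidden, so the set is consistent.

Consistent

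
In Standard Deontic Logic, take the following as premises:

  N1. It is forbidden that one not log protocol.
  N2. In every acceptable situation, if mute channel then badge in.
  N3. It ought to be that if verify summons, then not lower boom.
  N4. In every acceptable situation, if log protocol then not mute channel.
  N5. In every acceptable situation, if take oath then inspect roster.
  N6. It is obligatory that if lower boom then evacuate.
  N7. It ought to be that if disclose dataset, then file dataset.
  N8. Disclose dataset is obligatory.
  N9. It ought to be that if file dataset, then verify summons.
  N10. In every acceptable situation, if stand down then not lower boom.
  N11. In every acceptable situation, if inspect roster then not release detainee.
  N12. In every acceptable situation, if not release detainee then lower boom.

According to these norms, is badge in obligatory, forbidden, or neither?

Premise 2 is O(mute_channel → badge_in), but O(mute_channel) is not derivable from the premises, so it does not yield O(badge_in).
No premise or chain of K-axiom applications forces O(badge_in), and none forces O(¬badge_in). So badge_in is neither obligatory nor forbidden under these norms.

Neither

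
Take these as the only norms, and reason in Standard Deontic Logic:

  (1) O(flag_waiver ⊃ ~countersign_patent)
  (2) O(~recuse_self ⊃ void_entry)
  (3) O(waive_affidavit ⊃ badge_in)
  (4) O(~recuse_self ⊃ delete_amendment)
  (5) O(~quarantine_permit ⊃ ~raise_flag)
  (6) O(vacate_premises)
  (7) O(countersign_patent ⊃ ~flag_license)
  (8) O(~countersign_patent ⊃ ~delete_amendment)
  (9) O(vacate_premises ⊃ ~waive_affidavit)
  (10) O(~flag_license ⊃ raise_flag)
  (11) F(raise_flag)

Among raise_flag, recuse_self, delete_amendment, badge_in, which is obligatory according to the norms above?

recuse_self

Premise 11, F(raise_flag), is equivalent to O(~raise_flag).
The contrapositive of premise 10 (O(~flag_license ⊃ raise_flag)) is O(~raise_flag ⊃ flag_license), and O(~raise_flag) is already established, so O(flag_license).
Premise 7 is O(countersign_patent ⊃ ~flag_license); contrapositively O(flag_license ⊃ ~countersign_patent). Since O(flag_license) holds, K gives O(~countersign_patent).
Applying K to premise 8 (O(~countersign_patent ⊃ ~delete_amendment)) and O(~countersign_patent) yields O(~delete_amendment).
Premise 4 is O(~recuse_self ⊃ delete_amendment); contrapositively O(~delete_amendment ⊃ recuse_self). Since O(~delete_amendment) holds, K gives O(recuse_self).
So O(recuse_self) holds — recuse_self is obligatory. None of the other listed options is made obligatory by any chain of premises.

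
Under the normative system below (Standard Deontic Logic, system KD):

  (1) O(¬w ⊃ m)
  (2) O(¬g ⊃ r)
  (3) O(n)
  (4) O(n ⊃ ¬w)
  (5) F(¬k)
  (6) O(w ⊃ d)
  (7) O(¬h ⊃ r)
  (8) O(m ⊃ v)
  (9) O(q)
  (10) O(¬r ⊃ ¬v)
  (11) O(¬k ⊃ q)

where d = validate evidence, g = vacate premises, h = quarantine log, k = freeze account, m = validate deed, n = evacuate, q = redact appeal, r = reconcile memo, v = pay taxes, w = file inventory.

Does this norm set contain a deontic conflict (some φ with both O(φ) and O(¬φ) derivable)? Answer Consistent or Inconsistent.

Consistent

Premise 11 is O(¬k ⊃ q); even if O(q) held, inferring O(¬k) would be affirming the consequent — invalid.
So O(¬k) is not derivable, and the apparent clash with O(k) does not arise.
A world satisfying every obligation exists (e.g. d=false, g=false, h=false, k=true, m=true, n=true, q=true, r=true, v=true, w=false); no atom is both obligatory and forbidden, so the set is consistent.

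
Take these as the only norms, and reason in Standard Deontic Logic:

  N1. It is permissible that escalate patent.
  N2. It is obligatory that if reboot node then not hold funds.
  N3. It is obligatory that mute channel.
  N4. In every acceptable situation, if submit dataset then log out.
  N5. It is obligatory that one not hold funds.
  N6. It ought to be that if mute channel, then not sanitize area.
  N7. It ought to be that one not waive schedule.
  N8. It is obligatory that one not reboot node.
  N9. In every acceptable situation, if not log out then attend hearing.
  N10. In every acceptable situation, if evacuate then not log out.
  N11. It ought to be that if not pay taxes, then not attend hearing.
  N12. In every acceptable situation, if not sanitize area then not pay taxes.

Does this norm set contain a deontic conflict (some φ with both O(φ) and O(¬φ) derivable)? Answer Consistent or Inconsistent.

Consistent

Premise 2 is O(reboot_node → ¬hold_funds); even if O(¬hold_funds) held, inferring O(reboot_node) would be affirming the consequent — invalid.
So O(reboot_node) is not derivable, and the apparent clash with O(¬reboot_node) does not arise.
A world satisfying every obligation exists (e.g. attend_hearing=false, escalate_patent=false, evacuate=false, hold_funds=false, log_out=true, mute_channel=true, pay_taxes=false, reboot_node=false, sanitize_area=false, submit_dataset=false, waive_schedule=false); no atom is both obligatory and forbidden, so the set is consistent.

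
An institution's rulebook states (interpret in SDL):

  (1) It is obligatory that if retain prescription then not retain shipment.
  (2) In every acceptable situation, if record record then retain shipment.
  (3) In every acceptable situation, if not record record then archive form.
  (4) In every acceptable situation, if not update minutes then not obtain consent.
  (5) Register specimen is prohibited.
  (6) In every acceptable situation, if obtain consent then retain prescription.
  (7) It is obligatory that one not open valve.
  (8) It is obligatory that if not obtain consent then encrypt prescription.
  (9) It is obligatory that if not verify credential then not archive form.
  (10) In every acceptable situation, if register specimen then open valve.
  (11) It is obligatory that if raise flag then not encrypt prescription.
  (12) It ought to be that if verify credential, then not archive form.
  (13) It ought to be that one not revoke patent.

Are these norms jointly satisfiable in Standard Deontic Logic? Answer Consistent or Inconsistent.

Consistent

Premise 10 is O(register_specimen → open_valve), but O(register_specimen) is not derivable from the premises, so it does not yield O(open_valve).
So O(open_valve) is not derivable, and the apparent clash with O(¬open_valve) does not arise.
A world satisfying every obligation exists (e.g. archive_form=false, encrypt_prescription=true, obtain_consent=false, open_valve=false, raise_flag=false, record_record=true, register_specimen=false, retain_prescription=false, retain_shipment=true, revoke_patent=false, update_minutes=false, verify_credential=false); no atom is both obligatory and forbidden, so the set is consistent.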